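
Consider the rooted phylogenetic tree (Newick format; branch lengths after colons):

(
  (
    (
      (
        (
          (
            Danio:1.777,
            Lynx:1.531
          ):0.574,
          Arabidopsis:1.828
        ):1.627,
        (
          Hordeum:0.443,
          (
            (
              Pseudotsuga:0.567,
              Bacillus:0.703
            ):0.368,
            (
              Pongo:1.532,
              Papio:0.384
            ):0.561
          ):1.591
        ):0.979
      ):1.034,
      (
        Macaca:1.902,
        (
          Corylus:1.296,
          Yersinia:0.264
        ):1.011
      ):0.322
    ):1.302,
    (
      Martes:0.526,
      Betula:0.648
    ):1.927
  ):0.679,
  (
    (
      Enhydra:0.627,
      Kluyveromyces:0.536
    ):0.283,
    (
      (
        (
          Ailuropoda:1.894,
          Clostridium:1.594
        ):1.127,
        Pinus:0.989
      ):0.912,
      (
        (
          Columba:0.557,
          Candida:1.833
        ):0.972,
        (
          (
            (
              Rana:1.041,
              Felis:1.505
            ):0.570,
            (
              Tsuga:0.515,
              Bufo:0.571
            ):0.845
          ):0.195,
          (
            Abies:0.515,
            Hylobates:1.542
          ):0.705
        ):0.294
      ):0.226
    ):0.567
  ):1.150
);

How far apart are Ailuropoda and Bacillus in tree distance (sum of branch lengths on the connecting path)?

12.306

The path runs Ailuropoda → … → MRCA → … → Bacillus; the MRCA is the root of the tree.
Branch lengths along that path: 1.894 + 1.127 + 0.912 + 0.567 + 1.150 + 0.679 + 1.302 + 1.034 + 0.979 + 1.591 + 0.368 + 0.703 = 12.306.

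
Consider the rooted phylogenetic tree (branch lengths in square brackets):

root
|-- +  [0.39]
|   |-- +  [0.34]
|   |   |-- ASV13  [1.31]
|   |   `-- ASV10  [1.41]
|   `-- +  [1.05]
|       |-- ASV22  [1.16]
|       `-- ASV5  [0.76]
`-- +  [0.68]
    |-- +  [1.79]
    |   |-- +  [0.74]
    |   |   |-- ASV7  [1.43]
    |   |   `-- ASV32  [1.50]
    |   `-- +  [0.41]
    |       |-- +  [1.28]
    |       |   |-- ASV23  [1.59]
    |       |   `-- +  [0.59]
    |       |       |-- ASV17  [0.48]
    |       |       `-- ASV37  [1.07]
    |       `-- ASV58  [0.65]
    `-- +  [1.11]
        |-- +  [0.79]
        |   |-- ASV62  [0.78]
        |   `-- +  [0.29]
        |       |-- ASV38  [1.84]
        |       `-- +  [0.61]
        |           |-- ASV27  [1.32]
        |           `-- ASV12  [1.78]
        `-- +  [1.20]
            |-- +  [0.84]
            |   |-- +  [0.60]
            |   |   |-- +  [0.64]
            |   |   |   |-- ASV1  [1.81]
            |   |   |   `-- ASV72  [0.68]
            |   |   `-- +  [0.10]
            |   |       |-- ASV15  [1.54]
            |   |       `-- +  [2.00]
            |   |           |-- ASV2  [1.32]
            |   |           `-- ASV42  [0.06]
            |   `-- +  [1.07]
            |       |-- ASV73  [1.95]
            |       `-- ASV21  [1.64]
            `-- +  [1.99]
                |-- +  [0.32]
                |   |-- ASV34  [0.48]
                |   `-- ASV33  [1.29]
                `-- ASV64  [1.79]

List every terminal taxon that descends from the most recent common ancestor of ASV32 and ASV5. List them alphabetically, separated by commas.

Tracing ASV32: it sits inside (ASV7,ASV32).
Tracing ASV5: it sits inside (ASV22,ASV5).
The smallest clade enclosing both is the whole tree (their MRCA is the root), so the answer is all 24 tips in alphabetical order.

ASV1, ASV10, ASV12, ASV13, ASV15, ASV17, ASV2, ASV21, ASV22, ASV23, ASV27, ASV32, ASV33, ASV34, ASV37, ASV38, ASV42, ASV5, ASV58, ASV62, ASV64, ASV7, ASV72, ASV73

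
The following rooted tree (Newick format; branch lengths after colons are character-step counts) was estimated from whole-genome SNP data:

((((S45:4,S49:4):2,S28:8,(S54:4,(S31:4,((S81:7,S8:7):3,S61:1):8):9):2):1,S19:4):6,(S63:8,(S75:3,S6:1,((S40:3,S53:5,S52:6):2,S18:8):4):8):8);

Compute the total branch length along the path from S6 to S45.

30

The path runs S6 → … → MRCA → … → S45; the MRCA is the root of the tree.
Branch lengths along that path: 1 + 8 + 8 + 6 + 1 + 2 + 4 = 30.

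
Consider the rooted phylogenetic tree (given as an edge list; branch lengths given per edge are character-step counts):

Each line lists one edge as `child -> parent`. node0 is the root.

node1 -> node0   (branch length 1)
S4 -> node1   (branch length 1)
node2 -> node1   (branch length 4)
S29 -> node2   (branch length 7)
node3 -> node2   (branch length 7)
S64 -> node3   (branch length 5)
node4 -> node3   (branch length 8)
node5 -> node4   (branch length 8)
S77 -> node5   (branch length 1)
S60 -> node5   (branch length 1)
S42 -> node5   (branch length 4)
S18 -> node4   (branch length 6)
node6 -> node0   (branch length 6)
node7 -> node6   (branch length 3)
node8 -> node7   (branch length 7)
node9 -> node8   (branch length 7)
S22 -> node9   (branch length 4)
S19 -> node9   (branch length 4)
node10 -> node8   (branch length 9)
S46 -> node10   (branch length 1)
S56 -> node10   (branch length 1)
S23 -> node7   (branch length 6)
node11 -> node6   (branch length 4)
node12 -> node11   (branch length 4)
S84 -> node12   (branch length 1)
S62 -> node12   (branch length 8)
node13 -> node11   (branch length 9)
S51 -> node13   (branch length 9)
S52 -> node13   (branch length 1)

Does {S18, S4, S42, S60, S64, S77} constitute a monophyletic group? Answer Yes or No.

The MRCA of the listed taxa subtends (S4,(S29,(S64,((S77,S60,S42),S18)))).
That clade also contains S29, which is not in the proposed group, so the group is not monophyletic.

No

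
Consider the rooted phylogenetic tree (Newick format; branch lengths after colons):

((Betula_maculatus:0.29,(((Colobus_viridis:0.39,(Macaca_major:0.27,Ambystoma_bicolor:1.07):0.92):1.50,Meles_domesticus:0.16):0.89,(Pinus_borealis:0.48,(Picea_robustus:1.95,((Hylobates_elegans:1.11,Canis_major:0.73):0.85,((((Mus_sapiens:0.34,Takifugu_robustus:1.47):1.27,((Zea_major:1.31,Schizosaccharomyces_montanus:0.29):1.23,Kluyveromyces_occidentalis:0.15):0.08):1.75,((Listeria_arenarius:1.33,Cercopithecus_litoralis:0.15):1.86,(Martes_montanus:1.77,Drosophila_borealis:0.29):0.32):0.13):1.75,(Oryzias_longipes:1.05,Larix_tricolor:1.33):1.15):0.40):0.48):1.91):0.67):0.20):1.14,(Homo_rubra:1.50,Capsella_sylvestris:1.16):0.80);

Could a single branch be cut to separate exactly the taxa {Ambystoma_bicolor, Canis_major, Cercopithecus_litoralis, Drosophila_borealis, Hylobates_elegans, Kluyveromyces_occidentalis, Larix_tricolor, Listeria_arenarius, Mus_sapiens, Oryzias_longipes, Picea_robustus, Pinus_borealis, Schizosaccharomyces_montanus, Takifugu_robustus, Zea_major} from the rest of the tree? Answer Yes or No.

No

The MRCA of the listed taxa subtends (((Colobus_viridis,(Macaca_major,Ambystoma_bicolor)),Meles_domesticus),(Pinus_borealis,(Picea_robustus,((Hylobates_elegans,Canis_major),((((Mus_sapiens,Takifugu_robustus),((Zea_major,Schizosaccharomyces_montanus),Kluyveromyces_occidentalis)),((Listeria_arenarius,Cercopithecus_litoralis),(Martes_montanus,Drosophila_borealis))),(Oryzias_longipes,Larix_tricolor)))))).
That clade also contains Colobus_viridis, Macaca_major, Martes_montanus, Meles_domesticus, which are not in the proposed group, so the group is not monophyletic.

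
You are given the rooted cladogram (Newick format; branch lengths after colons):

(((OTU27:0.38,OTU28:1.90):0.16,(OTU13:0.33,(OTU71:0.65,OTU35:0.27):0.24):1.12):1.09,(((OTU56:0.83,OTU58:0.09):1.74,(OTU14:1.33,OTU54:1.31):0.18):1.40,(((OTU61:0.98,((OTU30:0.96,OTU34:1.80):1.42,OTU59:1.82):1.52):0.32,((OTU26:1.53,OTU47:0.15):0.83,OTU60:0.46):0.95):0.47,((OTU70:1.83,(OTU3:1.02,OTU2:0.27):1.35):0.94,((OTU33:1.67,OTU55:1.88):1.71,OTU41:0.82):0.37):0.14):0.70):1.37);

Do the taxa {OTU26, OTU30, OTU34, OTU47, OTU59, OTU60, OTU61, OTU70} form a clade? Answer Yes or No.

The MRCA of the listed taxa subtends (((OTU61,((OTU30,OTU34),OTU59)),((OTU26,OTU47),OTU60)),((OTU70,(OTU3,OTU2)),((OTU33,OTU55),OTU41))).
That clade also contains OTU2, OTU3, OTU33, OTU41, OTU55, which are not in the proposed group, so the group is not monophyletic.

No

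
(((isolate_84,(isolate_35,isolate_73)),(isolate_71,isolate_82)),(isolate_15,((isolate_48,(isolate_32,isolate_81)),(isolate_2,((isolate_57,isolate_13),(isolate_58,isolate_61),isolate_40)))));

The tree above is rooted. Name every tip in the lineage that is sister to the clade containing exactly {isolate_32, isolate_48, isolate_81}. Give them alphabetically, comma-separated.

isolate_13, isolate_2, isolate_40, isolate_57, isolate_58, isolate_61

The clade containing exactly {isolate_32, isolate_48, isolate_81} attaches to the tree at the node subtending ((isolate_48,(isolate_32,isolate_81)),(isolate_2,((isolate_57,isolate_13),(isolate_58,isolate_61),isolate_40))).
The other lineage descending from that same node — the sister group — is (isolate_2,((isolate_57,isolate_13),(isolate_58,isolate_61),isolate_40)); its 6 tips in alphabetical order are the answer.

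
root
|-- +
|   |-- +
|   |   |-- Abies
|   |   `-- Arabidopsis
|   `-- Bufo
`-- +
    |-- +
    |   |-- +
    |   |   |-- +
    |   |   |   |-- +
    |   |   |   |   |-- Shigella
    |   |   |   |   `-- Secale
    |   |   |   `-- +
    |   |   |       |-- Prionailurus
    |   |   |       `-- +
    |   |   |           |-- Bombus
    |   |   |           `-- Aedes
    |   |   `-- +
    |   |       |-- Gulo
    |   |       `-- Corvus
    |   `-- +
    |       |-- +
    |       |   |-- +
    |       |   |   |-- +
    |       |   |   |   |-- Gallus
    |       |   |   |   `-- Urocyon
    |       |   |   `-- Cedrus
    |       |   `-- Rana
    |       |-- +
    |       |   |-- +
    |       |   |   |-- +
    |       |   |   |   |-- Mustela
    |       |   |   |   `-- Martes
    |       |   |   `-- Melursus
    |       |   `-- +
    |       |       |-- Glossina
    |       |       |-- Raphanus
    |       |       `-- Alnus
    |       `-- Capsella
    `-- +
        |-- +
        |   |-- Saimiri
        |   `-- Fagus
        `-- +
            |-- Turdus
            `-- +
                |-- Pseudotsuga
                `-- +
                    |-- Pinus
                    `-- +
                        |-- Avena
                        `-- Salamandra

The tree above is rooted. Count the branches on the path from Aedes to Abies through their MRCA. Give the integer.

The MRCA of Aedes and Abies is the root of the tree.
From Aedes up to that node: 7 branches. From Abies up to the same node: 3 branches. Total: 7 + 3 = 10.

10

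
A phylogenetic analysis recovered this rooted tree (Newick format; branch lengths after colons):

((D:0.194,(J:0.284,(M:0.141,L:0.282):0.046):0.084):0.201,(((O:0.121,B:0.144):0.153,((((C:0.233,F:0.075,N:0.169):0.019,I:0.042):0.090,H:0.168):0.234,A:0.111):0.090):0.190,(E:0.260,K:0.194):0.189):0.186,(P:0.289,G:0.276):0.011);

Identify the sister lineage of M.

L

M attaches to the tree at the node subtending (M,L).
The other lineage descending from that same node — the sister group — is the single tip L.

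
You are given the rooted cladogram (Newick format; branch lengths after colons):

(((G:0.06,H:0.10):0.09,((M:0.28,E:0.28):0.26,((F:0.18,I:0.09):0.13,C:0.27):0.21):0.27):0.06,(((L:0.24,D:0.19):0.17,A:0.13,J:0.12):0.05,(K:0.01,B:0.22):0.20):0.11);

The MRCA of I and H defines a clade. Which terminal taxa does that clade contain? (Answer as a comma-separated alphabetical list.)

C, E, F, G, H, I, M

Tracing I: it sits inside (F,I).
Tracing H: it sits inside (G,H).
The smallest clade enclosing both is ((G,H),((M,E),((F,I),C))); the answer is its 7 terminal taxa in alphabetical order.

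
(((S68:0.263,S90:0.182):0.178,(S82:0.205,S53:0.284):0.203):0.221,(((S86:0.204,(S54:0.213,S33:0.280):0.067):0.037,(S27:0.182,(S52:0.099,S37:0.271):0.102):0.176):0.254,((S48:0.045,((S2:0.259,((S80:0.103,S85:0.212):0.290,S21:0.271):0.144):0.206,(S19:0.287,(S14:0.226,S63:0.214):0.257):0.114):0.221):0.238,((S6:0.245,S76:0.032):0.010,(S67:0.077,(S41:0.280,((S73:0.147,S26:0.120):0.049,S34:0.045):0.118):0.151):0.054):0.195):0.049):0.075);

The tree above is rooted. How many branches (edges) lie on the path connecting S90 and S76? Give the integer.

8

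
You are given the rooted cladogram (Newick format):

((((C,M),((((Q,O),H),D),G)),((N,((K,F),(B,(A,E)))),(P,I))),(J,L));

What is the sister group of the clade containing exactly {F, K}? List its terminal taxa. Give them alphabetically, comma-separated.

A, B, E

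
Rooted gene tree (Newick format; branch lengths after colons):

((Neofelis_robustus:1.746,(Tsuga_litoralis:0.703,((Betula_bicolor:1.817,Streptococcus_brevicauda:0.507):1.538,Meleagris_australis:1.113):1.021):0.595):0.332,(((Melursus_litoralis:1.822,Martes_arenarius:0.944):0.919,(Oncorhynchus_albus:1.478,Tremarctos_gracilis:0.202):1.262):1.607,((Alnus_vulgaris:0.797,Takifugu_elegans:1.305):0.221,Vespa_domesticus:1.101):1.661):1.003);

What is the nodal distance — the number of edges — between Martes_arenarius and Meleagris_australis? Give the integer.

The MRCA of Martes_arenarius and Meleagris_australis is the root of the tree.
From Martes_arenarius up to that node: 4 branches. From Meleagris_australis up to the same node: 4 branches. Total: 4 + 4 = 8.

8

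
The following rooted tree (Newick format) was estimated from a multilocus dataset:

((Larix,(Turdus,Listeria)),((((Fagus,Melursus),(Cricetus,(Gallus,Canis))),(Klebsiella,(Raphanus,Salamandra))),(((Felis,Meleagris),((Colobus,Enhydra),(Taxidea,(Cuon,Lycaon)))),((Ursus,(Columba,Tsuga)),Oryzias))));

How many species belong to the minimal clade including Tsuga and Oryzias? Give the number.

The MRCA of Tsuga and Oryzias is the node subtending ((Ursus,(Columba,Tsuga)),Oryzias).
That clade contains 4 terminal taxa: Columba, Oryzias, Tsuga, Ursus.

4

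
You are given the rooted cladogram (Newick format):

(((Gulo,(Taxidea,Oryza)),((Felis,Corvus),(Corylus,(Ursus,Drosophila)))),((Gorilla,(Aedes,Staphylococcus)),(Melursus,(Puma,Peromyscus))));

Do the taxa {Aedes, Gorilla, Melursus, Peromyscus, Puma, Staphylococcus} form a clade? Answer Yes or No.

The most recent common ancestor of these taxa subtends ((Gorilla,(Aedes,Staphylococcus)),(Melursus,(Puma,Peromyscus))).
That clade has exactly 6 tips — every listed taxon and nothing else — so the group is monophyletic.

Yes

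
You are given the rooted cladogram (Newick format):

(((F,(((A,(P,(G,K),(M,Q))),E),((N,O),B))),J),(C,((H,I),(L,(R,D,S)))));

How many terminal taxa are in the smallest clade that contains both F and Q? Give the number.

The MRCA of F and Q is the node subtending (F,(((A,(P,(G,K),(M,Q))),E),((N,O),B))).
That clade contains 11 terminal taxa: A, B, E, F, G, K, M, N, O, P, Q.

11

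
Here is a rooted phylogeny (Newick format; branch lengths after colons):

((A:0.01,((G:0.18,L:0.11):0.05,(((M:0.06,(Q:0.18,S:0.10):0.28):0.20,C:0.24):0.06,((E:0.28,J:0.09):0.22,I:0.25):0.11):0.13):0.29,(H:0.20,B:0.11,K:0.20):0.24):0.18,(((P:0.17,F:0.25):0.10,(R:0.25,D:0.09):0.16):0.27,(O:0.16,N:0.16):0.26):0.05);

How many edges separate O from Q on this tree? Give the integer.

10

The MRCA of O and Q is the root of the tree.
From O up to that node: 3 branches. From Q up to the same node: 7 branches. Total: 3 + 7 = 10.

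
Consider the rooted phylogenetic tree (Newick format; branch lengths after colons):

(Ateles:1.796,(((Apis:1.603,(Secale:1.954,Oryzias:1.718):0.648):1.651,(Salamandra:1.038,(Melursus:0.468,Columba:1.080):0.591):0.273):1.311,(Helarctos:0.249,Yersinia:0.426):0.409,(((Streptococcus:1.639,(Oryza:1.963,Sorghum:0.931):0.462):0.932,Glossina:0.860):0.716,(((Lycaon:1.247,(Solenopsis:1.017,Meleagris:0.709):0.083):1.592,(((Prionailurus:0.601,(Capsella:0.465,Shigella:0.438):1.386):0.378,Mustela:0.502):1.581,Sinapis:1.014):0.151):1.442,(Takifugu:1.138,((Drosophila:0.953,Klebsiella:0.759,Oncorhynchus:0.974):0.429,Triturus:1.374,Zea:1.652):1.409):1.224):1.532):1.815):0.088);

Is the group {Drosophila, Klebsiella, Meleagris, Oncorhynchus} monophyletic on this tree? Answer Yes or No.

The MRCA of the listed taxa subtends (((Lycaon,(Solenopsis,Meleagris)),(((Prionailurus,(Capsella,Shigella)),Mustela),Sinapis)),(Takifugu,((Drosophila,Klebsiella,Oncorhynchus),Triturus,Zea))).
That clade also contains Capsella, Lycaon, Mustela, Prionailurus, Shigella, Sinapis, Solenopsis, Takifugu, Triturus, Zea, which are not in the proposed group, so the group is not monophyletic.

No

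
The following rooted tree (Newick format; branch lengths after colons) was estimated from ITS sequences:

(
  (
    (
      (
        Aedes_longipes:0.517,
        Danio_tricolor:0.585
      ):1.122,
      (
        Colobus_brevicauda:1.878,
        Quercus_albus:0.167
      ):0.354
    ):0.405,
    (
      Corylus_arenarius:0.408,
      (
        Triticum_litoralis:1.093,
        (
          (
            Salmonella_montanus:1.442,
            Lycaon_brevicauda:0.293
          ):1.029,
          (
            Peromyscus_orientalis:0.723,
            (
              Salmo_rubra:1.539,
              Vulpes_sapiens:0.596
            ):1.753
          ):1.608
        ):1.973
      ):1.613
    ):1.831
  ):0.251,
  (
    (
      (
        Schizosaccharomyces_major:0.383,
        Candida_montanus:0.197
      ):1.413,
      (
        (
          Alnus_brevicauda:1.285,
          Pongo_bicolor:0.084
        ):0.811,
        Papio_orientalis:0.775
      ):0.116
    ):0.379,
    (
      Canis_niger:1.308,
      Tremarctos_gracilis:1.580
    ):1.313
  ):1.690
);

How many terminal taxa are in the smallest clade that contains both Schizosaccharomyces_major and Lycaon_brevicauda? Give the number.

18

The MRCA of Schizosaccharomyces_major and Lycaon_brevicauda is the root, so the clade is the entire tree.
That clade contains 18 terminal taxa: Aedes_longipes, Alnus_brevicauda, Candida_montanus, Canis_niger, Colobus_brevicauda, Corylus_arenarius, Danio_tricolor, Lycaon_brevicauda, Papio_orientalis, Peromyscus_orientalis, Pongo_bicolor, Quercus_albus, Salmo_rubra, Salmonella_montanus, Schizosaccharomyces_major, Tremarctos_gracilis, Triticum_litoralis, Vulpes_sapiens.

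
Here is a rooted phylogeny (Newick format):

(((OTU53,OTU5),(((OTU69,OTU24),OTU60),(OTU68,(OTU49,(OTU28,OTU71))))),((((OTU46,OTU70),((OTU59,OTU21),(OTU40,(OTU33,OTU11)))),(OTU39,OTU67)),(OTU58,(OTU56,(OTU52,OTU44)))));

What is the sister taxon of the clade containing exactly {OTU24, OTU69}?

OTU60

The clade containing exactly {OTU24, OTU69} attaches to the tree at the node subtending ((OTU69,OTU24),OTU60).
The other lineage descending from that same node — the sister group — is the single tip OTU60.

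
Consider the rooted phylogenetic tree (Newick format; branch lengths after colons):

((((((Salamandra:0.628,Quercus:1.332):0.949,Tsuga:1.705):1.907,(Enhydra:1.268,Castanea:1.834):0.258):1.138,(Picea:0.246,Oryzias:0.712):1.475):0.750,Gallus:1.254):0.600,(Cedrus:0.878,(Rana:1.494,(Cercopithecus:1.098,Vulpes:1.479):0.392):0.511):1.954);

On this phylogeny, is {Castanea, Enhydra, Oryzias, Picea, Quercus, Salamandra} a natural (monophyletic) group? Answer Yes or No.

No

The MRCA of the listed taxa subtends ((((Salamandra,Quercus),Tsuga),(Enhydra,Castanea)),(Picea,Oryzias)).
That clade also contains Tsuga, which is not in the proposed group, so the group is not monophyletic.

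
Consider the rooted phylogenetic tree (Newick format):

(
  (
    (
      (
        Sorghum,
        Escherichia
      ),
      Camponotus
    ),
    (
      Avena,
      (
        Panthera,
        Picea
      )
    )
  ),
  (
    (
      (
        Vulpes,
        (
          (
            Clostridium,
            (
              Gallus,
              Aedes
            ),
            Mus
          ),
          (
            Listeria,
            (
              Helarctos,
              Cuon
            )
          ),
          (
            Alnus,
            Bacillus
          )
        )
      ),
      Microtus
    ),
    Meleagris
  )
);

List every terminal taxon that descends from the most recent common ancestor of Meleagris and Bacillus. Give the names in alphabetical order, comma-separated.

Tracing Meleagris: it sits inside (((Vulpes,((Clostridium,(Gallus,Aedes),Mus),(Listeria,(Helarctos,Cuon)),(Alnus,Bacillus))),Microtus),Meleagris).
Tracing Bacillus: it sits inside (Alnus,Bacillus).
The smallest clade enclosing both is (((Vulpes,((Clostridium,(Gallus,Aedes),Mus),(Listeria,(Helarctos,Cuon)),(Alnus,Bacillus))),Microtus),Meleagris); the answer is its 12 terminal taxa in alphabetical order.

Aedes, Alnus, Bacillus, Clostridium, Cuon, Gallus, Helarctos, Listeria, Meleagris, Microtus, Mus, Vulpes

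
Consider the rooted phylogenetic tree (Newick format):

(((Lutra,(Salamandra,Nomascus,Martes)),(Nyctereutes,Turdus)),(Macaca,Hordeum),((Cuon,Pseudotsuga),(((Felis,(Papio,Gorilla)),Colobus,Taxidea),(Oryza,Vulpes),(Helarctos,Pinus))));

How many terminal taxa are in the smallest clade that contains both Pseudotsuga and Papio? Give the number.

The MRCA of Pseudotsuga and Papio is the node subtending ((Cuon,Pseudotsuga),(((Felis,(Papio,Gorilla)),Colobus,Taxidea),(Oryza,Vulpes),(Helarctos,Pinus))).
That clade contains 11 terminal taxa: Colobus, Cuon, Felis, Gorilla, Helarctos, Oryza, Papio, Pinus, Pseudotsuga, Taxidea, Vulpes.

11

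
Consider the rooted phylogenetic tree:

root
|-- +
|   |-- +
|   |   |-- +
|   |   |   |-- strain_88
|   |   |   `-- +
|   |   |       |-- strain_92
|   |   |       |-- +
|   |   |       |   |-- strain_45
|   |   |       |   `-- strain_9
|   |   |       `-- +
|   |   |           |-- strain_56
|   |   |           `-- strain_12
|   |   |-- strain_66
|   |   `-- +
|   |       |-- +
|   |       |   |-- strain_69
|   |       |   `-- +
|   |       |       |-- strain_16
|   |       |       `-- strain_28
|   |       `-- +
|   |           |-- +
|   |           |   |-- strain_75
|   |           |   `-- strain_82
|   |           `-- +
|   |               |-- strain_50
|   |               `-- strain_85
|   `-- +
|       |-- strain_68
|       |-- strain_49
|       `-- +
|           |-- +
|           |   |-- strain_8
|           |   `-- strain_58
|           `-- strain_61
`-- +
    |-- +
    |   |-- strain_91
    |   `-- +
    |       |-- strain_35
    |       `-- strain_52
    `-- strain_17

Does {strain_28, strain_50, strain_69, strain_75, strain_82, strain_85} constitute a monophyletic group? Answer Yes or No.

The MRCA of the listed taxa subtends ((strain_69,(strain_16,strain_28)),((strain_75,strain_82),(strain_50,strain_85))).
That clade also contains strain_16, which is not in the proposed group, so the group is not monophyletic.

No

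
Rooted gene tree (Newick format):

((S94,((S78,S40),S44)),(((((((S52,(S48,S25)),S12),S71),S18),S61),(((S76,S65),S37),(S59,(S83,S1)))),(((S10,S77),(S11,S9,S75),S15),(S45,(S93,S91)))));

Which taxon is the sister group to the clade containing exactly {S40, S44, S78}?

The clade containing exactly {S40, S44, S78} attaches to the tree at the node subtending (S94,((S78,S40),S44)).
The other lineage descending from that same node — the sister group — is the single tip S94.

S94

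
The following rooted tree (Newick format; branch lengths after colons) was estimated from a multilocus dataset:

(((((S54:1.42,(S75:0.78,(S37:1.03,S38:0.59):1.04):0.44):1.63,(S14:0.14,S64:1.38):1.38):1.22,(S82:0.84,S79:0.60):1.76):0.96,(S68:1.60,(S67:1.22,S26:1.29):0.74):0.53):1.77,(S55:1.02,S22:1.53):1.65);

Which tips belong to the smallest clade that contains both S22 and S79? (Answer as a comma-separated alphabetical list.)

S14, S22, S26, S37, S38, S54, S55, S64, S67, S68, S75, S79, S82

Tracing S22: it sits inside (S55,S22).
Tracing S79: it sits inside (S82,S79).
The smallest clade enclosing both is the whole tree (their MRCA is the root), so the answer is all 13 tips in alphabetical order.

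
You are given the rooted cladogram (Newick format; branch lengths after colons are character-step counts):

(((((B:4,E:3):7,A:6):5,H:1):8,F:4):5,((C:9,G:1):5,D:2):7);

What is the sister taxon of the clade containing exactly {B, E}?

A

The clade containing exactly {B, E} attaches to the tree at the node subtending ((B,E),A).
The other lineage descending from that same node — the sister group — is the single tip A.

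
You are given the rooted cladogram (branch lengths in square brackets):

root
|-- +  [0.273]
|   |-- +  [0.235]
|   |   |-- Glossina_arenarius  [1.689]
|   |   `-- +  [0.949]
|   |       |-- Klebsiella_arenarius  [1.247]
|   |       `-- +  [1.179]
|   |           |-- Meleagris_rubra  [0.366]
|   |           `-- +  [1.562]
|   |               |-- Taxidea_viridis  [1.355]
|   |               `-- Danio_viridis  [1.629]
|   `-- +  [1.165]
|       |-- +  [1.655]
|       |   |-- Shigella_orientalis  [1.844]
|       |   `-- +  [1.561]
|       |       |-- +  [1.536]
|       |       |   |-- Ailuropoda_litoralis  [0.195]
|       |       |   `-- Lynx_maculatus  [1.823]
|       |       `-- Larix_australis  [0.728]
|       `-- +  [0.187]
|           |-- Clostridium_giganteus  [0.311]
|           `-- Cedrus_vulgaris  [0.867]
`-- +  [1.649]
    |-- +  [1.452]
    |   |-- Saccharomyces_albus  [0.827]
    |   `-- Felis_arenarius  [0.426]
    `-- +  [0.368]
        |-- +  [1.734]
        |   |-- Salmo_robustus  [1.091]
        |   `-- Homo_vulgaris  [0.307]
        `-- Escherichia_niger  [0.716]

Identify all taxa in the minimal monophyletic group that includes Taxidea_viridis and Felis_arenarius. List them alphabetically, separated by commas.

Ailuropoda_litoralis, Cedrus_vulgaris, Clostridium_giganteus, Danio_viridis, Escherichia_niger, Felis_arenarius, Glossina_arenarius, Homo_vulgaris, Klebsiella_arenarius, Larix_australis, Lynx_maculatus, Meleagris_rubra, Saccharomyces_albus, Salmo_robustus, Shigella_orientalis, Taxidea_viridis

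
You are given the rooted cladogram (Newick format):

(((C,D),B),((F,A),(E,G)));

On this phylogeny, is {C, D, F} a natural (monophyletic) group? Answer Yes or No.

The MRCA of the listed taxa is the root, so the smallest clade containing them is the whole tree.
That clade also contains A, B, E, G, which are not in the proposed group, so the group is not monophyletic.

No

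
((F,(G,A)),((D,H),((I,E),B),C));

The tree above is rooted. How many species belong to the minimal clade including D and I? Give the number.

6

The MRCA of D and I is the node subtending ((D,H),((I,E),B),C).
That clade contains 6 terminal taxa: B, C, D, E, H, I.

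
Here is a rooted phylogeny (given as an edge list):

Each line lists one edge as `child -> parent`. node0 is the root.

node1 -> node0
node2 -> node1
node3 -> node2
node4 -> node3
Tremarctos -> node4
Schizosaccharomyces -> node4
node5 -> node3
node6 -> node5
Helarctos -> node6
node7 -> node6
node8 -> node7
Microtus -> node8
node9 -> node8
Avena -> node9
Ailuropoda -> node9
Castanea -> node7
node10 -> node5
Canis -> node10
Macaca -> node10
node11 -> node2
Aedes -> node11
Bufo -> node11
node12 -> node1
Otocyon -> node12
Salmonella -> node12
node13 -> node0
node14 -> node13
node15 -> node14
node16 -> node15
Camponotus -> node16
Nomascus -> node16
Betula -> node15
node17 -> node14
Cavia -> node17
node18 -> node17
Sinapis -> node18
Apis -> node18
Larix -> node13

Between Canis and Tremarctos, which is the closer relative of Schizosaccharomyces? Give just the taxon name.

The MRCA of Schizosaccharomyces and Tremarctos subtends (Tremarctos,Schizosaccharomyces) (2 taxa).
The MRCA of Schizosaccharomyces and Canis subtends ((Tremarctos,Schizosaccharomyces),((Helarctos,((Microtus,(Avena,Ailuropoda)),Castanea)),(Canis,Macaca))) (9 taxa).
The first is nested inside the second, so Schizosaccharomyces shares a more recent common ancestor with Tremarctos.

Tremarctos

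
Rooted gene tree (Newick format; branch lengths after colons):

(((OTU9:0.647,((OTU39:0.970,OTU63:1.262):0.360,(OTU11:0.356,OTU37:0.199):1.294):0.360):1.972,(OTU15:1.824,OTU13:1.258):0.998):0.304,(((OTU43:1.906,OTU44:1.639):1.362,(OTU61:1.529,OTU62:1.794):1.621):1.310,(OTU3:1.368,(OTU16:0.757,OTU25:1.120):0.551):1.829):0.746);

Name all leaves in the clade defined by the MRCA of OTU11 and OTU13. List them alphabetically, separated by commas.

Tracing OTU11: it sits inside (OTU11,OTU37).
Tracing OTU13: it sits inside (OTU15,OTU13).
The smallest clade enclosing both is ((OTU9,((OTU39,OTU63),(OTU11,OTU37))),(OTU15,OTU13)); the answer is its 7 terminal taxa in alphabetical order.

OTU11, OTU13, OTU15, OTU37, OTU39, OTU63, OTU9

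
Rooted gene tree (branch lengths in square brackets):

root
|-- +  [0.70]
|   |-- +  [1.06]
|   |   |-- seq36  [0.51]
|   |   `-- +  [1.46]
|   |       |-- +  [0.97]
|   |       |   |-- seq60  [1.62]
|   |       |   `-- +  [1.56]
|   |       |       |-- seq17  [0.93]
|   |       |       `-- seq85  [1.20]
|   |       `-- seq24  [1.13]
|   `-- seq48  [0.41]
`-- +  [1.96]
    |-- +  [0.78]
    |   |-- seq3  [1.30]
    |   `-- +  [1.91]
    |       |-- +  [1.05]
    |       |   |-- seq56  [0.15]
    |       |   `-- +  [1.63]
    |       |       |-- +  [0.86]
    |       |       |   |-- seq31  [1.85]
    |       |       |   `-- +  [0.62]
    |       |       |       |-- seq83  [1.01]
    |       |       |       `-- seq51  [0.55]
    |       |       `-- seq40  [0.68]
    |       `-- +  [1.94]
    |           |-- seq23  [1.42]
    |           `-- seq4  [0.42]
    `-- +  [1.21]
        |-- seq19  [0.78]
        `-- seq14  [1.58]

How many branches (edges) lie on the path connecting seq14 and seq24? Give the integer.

7

The MRCA of seq14 and seq24 is the root of the tree.
From seq14 up to that node: 3 branches. From seq24 up to the same node: 4 branches. Total: 3 + 4 = 7.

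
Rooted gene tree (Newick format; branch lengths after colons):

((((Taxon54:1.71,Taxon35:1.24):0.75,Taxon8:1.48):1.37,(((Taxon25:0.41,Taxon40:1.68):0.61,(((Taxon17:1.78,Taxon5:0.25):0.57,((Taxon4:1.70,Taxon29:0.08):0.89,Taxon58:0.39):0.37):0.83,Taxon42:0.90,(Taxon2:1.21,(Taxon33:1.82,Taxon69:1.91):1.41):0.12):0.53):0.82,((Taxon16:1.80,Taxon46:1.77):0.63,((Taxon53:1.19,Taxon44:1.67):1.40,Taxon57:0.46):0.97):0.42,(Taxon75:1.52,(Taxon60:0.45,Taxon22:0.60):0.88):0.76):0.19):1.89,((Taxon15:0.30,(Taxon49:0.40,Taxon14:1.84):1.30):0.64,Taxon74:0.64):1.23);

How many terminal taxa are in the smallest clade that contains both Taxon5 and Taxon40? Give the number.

11

The MRCA of Taxon5 and Taxon40 is the node subtending ((Taxon25,Taxon40),(((Taxon17,Taxon5),((Taxon4,Taxon29),Taxon58)),Taxon42,(Taxon2,(Taxon33,Taxon69)))).
That clade contains 11 terminal taxa: Taxon17, Taxon2, Taxon25, Taxon29, Taxon33, Taxon4, Taxon40, Taxon42, Taxon5, Taxon58, Taxon69.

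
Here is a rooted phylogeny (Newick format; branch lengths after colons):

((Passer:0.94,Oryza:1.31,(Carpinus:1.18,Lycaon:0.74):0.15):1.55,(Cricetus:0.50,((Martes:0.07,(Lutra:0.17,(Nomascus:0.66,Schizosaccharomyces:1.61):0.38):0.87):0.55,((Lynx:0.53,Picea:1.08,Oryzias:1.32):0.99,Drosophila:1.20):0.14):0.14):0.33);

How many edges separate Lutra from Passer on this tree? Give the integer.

7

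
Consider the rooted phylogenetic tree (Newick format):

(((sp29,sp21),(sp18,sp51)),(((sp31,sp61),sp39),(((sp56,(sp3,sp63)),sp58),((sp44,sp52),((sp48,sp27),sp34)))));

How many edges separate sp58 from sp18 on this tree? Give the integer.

7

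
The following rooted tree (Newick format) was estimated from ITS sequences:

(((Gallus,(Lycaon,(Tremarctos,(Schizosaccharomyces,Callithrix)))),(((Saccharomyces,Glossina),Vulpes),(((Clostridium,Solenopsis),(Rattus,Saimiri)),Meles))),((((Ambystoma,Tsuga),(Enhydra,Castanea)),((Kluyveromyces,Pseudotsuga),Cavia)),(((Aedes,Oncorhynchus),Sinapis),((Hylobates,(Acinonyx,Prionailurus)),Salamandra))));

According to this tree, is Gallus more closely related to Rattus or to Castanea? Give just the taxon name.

Rattus

The MRCA of Gallus and Rattus subtends ((Gallus,(Lycaon,(Tremarctos,(Schizosaccharomyces,Callithrix)))),(((Saccharomyces,Glossina),Vulpes),(((Clostridium,Solenopsis),(Rattus,Saimiri)),Meles))) (13 taxa).
The MRCA of Gallus and Castanea is the root, subtending the entire tree (27 taxa).
The first is nested inside the second, so Gallus shares a more recent common ancestor with Rattus.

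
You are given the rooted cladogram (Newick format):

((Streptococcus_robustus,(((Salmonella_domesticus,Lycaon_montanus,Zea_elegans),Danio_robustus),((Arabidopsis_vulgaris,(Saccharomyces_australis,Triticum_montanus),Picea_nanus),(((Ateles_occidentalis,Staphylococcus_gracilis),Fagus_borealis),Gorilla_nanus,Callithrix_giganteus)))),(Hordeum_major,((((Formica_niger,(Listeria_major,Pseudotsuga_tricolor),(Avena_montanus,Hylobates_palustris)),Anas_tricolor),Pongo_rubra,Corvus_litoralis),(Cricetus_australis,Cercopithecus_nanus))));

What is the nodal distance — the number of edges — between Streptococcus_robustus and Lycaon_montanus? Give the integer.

The MRCA of Streptococcus_robustus and Lycaon_montanus is the node subtending (Streptococcus_robustus,(((Salmonella_domesticus,Lycaon_montanus,Zea_elegans),Danio_robustus),((Arabidopsis_vulgaris,(Saccharomyces_australis,Triticum_montanus),Picea_nanus),(((Ateles_occidentalis,Staphylococcus_gracilis),Fagus_borealis),Gorilla_nanus,Callithrix_giganteus)))).
From Streptococcus_robustus up to that node: 1 branch. From Lycaon_montanus up to the same node: 4 branches. Total: 1 + 4 = 5.

5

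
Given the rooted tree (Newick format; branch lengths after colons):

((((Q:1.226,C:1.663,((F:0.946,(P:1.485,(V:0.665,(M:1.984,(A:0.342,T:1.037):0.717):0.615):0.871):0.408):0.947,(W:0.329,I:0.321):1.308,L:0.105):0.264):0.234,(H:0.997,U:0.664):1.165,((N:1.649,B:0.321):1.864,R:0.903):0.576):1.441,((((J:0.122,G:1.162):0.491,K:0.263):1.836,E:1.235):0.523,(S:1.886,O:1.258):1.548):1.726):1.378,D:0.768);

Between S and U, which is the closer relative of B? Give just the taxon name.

The MRCA of B and U subtends ((Q,C,((F,(P,(V,(M,(A,T))))),(W,I),L)),(H,U),((N,B),R)) (16 taxa).
The MRCA of B and S subtends (((Q,C,((F,(P,(V,(M,(A,T))))),(W,I),L)),(H,U),((N,B),R)),((((J,G),K),E),(S,O))) (22 taxa).
The first is nested inside the second, so B shares a more recent common ancestor with U.

U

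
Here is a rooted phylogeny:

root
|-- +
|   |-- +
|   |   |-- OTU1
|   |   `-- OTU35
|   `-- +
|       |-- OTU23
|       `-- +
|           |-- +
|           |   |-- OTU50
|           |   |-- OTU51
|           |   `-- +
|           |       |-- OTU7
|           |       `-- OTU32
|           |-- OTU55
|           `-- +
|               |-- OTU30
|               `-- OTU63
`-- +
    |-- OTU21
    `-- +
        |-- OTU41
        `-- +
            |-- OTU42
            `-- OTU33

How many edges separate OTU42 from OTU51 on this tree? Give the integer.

The MRCA of OTU42 and OTU51 is the root of the tree.
From OTU42 up to that node: 4 branches. From OTU51 up to the same node: 5 branches. Total: 4 + 5 = 9.

9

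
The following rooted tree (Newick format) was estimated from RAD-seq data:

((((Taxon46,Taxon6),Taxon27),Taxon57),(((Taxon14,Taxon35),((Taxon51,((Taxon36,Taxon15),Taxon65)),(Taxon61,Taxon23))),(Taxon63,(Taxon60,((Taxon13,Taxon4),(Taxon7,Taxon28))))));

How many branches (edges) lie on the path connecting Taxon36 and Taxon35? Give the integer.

The MRCA of Taxon36 and Taxon35 is the node subtending ((Taxon14,Taxon35),((Taxon51,((Taxon36,Taxon15),Taxon65)),(Taxon61,Taxon23))).
From Taxon36 up to that node: 5 branches. From Taxon35 up to the same node: 2 branches. Total: 5 + 2 = 7.

7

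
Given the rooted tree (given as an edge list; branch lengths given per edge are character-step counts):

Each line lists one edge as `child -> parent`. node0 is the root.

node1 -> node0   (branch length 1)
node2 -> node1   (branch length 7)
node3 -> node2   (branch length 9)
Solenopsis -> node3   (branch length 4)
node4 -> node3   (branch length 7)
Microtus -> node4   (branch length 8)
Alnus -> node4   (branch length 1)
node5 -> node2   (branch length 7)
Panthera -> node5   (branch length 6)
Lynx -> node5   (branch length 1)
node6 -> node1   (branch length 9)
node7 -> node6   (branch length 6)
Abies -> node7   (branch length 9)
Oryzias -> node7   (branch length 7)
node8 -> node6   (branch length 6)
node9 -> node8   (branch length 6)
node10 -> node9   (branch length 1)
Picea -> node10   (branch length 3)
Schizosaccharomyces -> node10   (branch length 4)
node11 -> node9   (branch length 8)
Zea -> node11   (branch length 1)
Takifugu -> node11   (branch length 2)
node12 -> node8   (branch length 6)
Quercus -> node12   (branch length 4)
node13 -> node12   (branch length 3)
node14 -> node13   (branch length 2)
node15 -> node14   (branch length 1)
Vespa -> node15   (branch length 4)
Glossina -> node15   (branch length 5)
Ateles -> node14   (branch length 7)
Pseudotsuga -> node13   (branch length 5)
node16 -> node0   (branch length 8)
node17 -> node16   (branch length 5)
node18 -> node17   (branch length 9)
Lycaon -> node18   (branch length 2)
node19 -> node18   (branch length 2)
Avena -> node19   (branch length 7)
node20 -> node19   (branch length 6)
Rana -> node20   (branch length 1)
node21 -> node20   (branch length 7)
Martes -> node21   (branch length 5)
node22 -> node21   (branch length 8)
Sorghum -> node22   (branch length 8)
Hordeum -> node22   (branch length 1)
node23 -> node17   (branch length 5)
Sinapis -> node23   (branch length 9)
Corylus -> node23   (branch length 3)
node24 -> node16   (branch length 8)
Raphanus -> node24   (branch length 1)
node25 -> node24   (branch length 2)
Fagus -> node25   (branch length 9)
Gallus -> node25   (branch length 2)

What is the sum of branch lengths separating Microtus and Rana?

The path runs Microtus → … → MRCA → … → Rana; the MRCA is the root of the tree.
Branch lengths along that path: 8 + 7 + 9 + 7 + 1 + 8 + 5 + 9 + 2 + 6 + 1 = 63.

63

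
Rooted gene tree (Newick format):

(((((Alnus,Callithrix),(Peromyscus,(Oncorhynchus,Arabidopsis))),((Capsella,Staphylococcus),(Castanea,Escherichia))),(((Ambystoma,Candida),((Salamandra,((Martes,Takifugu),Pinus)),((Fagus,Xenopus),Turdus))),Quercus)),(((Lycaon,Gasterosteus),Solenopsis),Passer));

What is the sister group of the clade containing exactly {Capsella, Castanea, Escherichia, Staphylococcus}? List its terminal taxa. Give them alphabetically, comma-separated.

Alnus, Arabidopsis, Callithrix, Oncorhynchus, Peromyscus

The clade containing exactly {Capsella, Castanea, Escherichia, Staphylococcus} attaches to the tree at the node subtending (((Alnus,Callithrix),(Peromyscus,(Oncorhynchus,Arabidopsis))),((Capsella,Staphylococcus),(Castanea,Escherichia))).
The other lineage descending from that same node — the sister group — is ((Alnus,Callithrix),(Peromyscus,(Oncorhynchus,Arabidopsis))); its 5 tips in alphabetical order are the answer.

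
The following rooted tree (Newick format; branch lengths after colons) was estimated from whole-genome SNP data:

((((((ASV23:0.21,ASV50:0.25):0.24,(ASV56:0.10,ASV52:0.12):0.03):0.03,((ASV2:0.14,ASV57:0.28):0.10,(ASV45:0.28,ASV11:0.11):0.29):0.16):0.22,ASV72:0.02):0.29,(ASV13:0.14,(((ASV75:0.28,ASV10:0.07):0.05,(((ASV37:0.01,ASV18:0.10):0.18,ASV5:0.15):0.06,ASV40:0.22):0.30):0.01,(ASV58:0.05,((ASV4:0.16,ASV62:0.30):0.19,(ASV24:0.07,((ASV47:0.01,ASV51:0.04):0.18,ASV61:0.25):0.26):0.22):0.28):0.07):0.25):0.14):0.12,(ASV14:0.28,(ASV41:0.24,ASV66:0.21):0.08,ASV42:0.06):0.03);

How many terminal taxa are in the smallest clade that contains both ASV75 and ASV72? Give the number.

23

The MRCA of ASV75 and ASV72 is the node subtending (((((ASV23,ASV50),(ASV56,ASV52)),((ASV2,ASV57),(ASV45,ASV11))),ASV72),(ASV13,(((ASV75,ASV10),(((ASV37,ASV18),ASV5),ASV40)),(ASV58,((ASV4,ASV62),(ASV24,((ASV47,ASV51),ASV61))))))).
That clade contains 23 terminal taxa: ASV10, ASV11, ASV13, ASV18, ASV2, ASV23, ASV24, ASV37, ASV4, ASV40, ASV45, ASV47, ASV5, ASV50, ASV51, ASV52, ASV56, ASV57, ASV58, ASV61, ASV62, ASV72, ASV75.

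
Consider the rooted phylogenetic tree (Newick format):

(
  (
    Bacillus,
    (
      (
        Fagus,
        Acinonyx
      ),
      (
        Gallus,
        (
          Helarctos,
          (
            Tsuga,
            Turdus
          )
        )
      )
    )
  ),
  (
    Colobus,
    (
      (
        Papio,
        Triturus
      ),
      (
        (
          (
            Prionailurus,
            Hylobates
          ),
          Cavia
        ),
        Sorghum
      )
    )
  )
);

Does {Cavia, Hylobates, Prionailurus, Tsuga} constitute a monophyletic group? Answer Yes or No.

The MRCA of the listed taxa is the root, so the smallest clade containing them is the whole tree.
That clade also contains Acinonyx, Bacillus, Colobus, Fagus, Gallus, Helarctos, Papio, Sorghum, Triturus, Turdus, which are not in the proposed group, so the group is not monophyletic.

No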